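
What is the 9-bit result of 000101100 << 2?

Original: 000101100 (decimal 44)
Shift left by 2 positions
Append 2 zeros on the right
Result: 010110000 (decimal 176)
Equivalent: 44 << 2 = 44 × 2^2 = 176



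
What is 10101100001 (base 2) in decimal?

Sum of powers of 2 for each 1-bit:
2^0 + 2^5 + 2^6 + 2^8 + 2^10
= 1 + 32 + 64 + 256 + 1024
= 1377



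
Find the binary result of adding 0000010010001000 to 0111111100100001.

Add column by column from the right: bit + bit + carry-in; write the sum mod 2, carry 1 when the sum is 2 or 3.
carry:  1111100000000000
        0000010010001000
+       0111111100100001
------------------------
       01000001110101001
(the carry out of the leftmost column, 0, becomes the leading bit)
Decimal check:
  0000010010001000 = 1024 + 128 + 8 = 1160
  0111111100100001 = 16384 + 8192 + 4096 + 2048 + 1024 + 512 + 256 + 32 + 1 = 32545
  1160 + 32545 = 33705, and 01000001110101001 = 32768 + 512 + 256 + 128 + 32 + 8 + 1 = 33705 ✓



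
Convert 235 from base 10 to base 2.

Using repeated division by 2:
235 ÷ 2 = 117 remainder 1
117 ÷ 2 = 58 remainder 1
58 ÷ 2 = 29 remainder 0
29 ÷ 2 = 14 remainder 1
14 ÷ 2 = 7 remainder 0
7 ÷ 2 = 3 remainder 1
3 ÷ 2 = 1 remainder 1
1 ÷ 2 = 0 remainder 1
Reading remainders bottom to top: 11101011



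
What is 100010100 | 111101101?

OR: 1 when either bit is 1
  100010100
| 111101101
-----------
  111111101
Decimal: 276 | 493 = 509



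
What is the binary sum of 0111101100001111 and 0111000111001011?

Add column by column from the right: bit + bit + carry-in; write the sum mod 2, carry 1 when the sum is 2 or 3.
carry:  1110011000011110
        0111101100001111
+       0111000111001011
------------------------
       01110110011011010
(the carry out of the leftmost column, 0, becomes the leading bit)
Decimal check:
  0111101100001111 = 16384 + 8192 + 4096 + 2048 + 512 + 256 + 8 + 4 + 2 + 1 = 31503
  0111000111001011 = 16384 + 8192 + 4096 + 256 + 128 + 64 + 8 + 2 + 1 = 29131
  31503 + 29131 = 60634, and 01110110011011010 = 32768 + 16384 + 8192 + 2048 + 1024 + 128 + 64 + 16 + 8 + 2 = 60634 ✓



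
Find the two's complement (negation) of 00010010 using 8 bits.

Original: 00010010
Step 1 - Invert all bits: 11101101
Step 2 - Add 1: 11101110
Verification: 00010010 + 11101110 = 100000000; discarding the end carry (carry out of the top bit) leaves the 8-bit value 00000000, as required for x + (-x)



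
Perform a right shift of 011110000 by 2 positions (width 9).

Original: 011110000 (decimal 240)
Shift right by 2 positions
Drop the 2 low bits; fill with zeros on the left
Result: 000111100 (decimal 60)
Equivalent: 240 >> 2 = 240 ÷ 2^2 = 60



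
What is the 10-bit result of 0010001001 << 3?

Original: 0010001001 (decimal 137)
Shift left by 3 positions
Append 3 zeros on the right and drop the 3 high bits that overflow the 10-bit width
Result: 0001001000 (decimal 72)
Equivalent: 137 << 3 = 137 × 2^3 = 1096, truncated to 10 bits = 72



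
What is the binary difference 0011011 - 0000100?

Method 1 - Direct subtraction (column by column from the right: bit − bit − borrow-in; if negative, add 2 and borrow 1 from the next column):
borrow: 0001000
        0011011
-       0000100
---------------
        0010111

Method 2 - Add two's complement:
Two's complement of 0000100: invert → 1111011, add 1 → 1111100
  0011011
+ 1111100
---------
 10010111  (end carry out of the top bit = 1)
Discarding the end carry: 0010111
Decimal check:
  0011011 = 16 + 8 + 2 + 1 = 27
  0000100 = 4
  27 - 4 = 23, and 0010111 = 16 + 4 + 2 + 1 = 23 ✓



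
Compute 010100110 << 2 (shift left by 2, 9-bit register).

Original: 010100110 (decimal 166)
Shift left by 2 positions
Append 2 zeros on the right and drop the 2 high bits that overflow the 9-bit width
Result: 010011000 (decimal 152)
Equivalent: 166 << 2 = 166 × 2^2 = 664, truncated to 9 bits = 152



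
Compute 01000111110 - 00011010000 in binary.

Method 1 - Direct subtraction (column by column from the right: bit − bit − borrow-in; if negative, add 2 and borrow 1 from the next column):
borrow: 01110000000
        01000111110
-       00011010000
-------------------
        00101101110

Method 2 - Add two's complement:
Two's complement of 00011010000: invert → 11100101111, add 1 → 11100110000
  01000111110
+ 11100110000
-------------
 100101101110  (end carry out of the top bit = 1)
Discarding the end carry: 00101101110
Decimal check:
  01000111110 = 512 + 32 + 16 + 8 + 4 + 2 = 574
  00011010000 = 128 + 64 + 16 = 208
  574 - 208 = 366, and 00101101110 = 256 + 64 + 32 + 8 + 4 + 2 = 366 ✓



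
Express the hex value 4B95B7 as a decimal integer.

Expand by place value (powers of 16):
Digit values: B = 11
4B95B7 = 4 × 16^5 + 11 × 16^4 + 9 × 16^3 + 5 × 16^2 + 11 × 16^1 + 7 × 16^0
= 4 × 1048576 + 11 × 65536 + 9 × 4096 + 5 × 256 + 11 × 16 + 7 × 1
= 4194304 + 720896 + 36864 + 1280 + 176 + 7
= 4953527



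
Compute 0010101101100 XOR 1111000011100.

XOR: 1 when bits differ
  0010101101100
^ 1111000011100
---------------
  1101101110000
Decimal: 1388 ^ 7708 = 7024



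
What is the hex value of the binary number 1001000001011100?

Group into 4-bit nibbles from right:
  1001 = 9
  0000 = 0
  0101 = 5
  1100 = C
Result: 905C



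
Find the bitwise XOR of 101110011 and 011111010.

XOR: 1 when bits differ
  101110011
^ 011111010
-----------
  110001001
Decimal: 371 ^ 250 = 393



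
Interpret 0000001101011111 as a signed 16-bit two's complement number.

Binary: 0000001101011111
Sign bit: 0 (non-negative)
Read directly as an unsigned value:
0000001101011111 = 512 + 256 + 64 + 16 + 8 + 4 + 2 + 1 = 863
Value: 863



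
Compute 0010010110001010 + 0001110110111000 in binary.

Add column by column from the right: bit + bit + carry-in; write the sum mod 2, carry 1 when the sum is 2 or 3.
carry:  0111101101110000
        0010010110001010
+       0001110110111000
------------------------
       00100001101000010
(the carry out of the leftmost column, 0, becomes the leading bit)
Decimal check:
  0010010110001010 = 8192 + 1024 + 256 + 128 + 8 + 2 = 9610
  0001110110111000 = 4096 + 2048 + 1024 + 256 + 128 + 32 + 16 + 8 = 7608
  9610 + 7608 = 17218, and 00100001101000010 = 16384 + 512 + 256 + 64 + 2 = 17218 ✓



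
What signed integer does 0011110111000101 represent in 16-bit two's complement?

Binary: 0011110111000101
Sign bit: 0 (non-negative)
Read directly as an unsigned value:
0011110111000101 = 8192 + 4096 + 2048 + 1024 + 256 + 128 + 64 + 4 + 1 = 15813
Value: 15813



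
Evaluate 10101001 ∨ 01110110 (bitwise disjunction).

OR: 1 when either bit is 1
  10101001
| 01110110
----------
  11111111
Decimal: 169 | 118 = 255



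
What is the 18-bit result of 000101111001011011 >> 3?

Original: 000101111001011011 (decimal 24155)
Shift right by 3 positions
Drop the 3 low bits; fill with zeros on the left
Result: 000000101111001011 (decimal 3019)
Equivalent: 24155 >> 3 = 24155 ÷ 2^3 = 3019



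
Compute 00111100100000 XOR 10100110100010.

XOR: 1 when bits differ
  00111100100000
^ 10100110100010
----------------
  10011010000010
Decimal: 3872 ^ 10658 = 9858



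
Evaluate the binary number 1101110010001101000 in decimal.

Sum of powers of 2 for each 1-bit:
2^3 + 2^5 + 2^6 + 2^10 + 2^13 + 2^14 + 2^15 + 2^17 + 2^18
= 8 + 32 + 64 + 1024 + 8192 + 16384 + 32768 + 131072 + 262144
= 451688



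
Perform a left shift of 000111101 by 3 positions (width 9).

Original: 000111101 (decimal 61)
Shift left by 3 positions
Append 3 zeros on the right
Result: 111101000 (decimal 488)
Equivalent: 61 << 3 = 61 × 2^3 = 488



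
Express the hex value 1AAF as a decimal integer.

Expand by place value (powers of 16):
Digit values: A = 10, F = 15
1AAF = 1 × 16^3 + 10 × 16^2 + 10 × 16^1 + 15 × 16^0
= 1 × 4096 + 10 × 256 + 10 × 16 + 15 × 1
= 4096 + 2560 + 160 + 15
= 6831



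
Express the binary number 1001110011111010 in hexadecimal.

Group into 4-bit nibbles from right:
  1001 = 9
  1100 = C
  1111 = F
  1010 = A
Result: 9CFA



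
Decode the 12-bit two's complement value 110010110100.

Binary: 110010110100
Sign bit: 1 (negative)
Invert: 001101001011
Add 1:  001101001100
Magnitude: 001101001100 = 512 + 256 + 64 + 8 + 4 = 844
Value: -844



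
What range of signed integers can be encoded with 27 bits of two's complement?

For 27-bit two's complement:
Minimum: -2^26 = -67108864
Maximum: 2^26 - 1 = 67108863



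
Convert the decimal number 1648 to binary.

Using repeated division by 2:
1648 ÷ 2 = 824 remainder 0
824 ÷ 2 = 412 remainder 0
412 ÷ 2 = 206 remainder 0
206 ÷ 2 = 103 remainder 0
103 ÷ 2 = 51 remainder 1
51 ÷ 2 = 25 remainder 1
25 ÷ 2 = 12 remainder 1
12 ÷ 2 = 6 remainder 0
6 ÷ 2 = 3 remainder 0
3 ÷ 2 = 1 remainder 1
1 ÷ 2 = 0 remainder 1
Reading remainders bottom to top: 11001110000



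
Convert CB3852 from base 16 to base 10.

Expand by place value (powers of 16):
Digit values: C = 12, B = 11
CB3852 = 12 × 16^5 + 11 × 16^4 + 3 × 16^3 + 8 × 16^2 + 5 × 16^1 + 2 × 16^0
= 12 × 1048576 + 11 × 65536 + 3 × 4096 + 8 × 256 + 5 × 16 + 2 × 1
= 12582912 + 720896 + 12288 + 2048 + 80 + 2
= 13318226



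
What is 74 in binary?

Using repeated division by 2:
74 ÷ 2 = 37 remainder 0
37 ÷ 2 = 18 remainder 1
18 ÷ 2 = 9 remainder 0
9 ÷ 2 = 4 remainder 1
4 ÷ 2 = 2 remainder 0
2 ÷ 2 = 1 remainder 0
1 ÷ 2 = 0 remainder 1
Reading remainders bottom to top: 1001010



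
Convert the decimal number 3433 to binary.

Using repeated division by 2:
3433 ÷ 2 = 1716 remainder 1
1716 ÷ 2 = 858 remainder 0
858 ÷ 2 = 429 remainder 0
429 ÷ 2 = 214 remainder 1
214 ÷ 2 = 107 remainder 0
107 ÷ 2 = 53 remainder 1
53 ÷ 2 = 26 remainder 1
26 ÷ 2 = 13 remainder 0
13 ÷ 2 = 6 remainder 1
6 ÷ 2 = 3 remainder 0
3 ÷ 2 = 1 remainder 1
1 ÷ 2 = 0 remainder 1
Reading remainders bottom to top: 110101101001



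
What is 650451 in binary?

Using repeated division by 2:
650451 ÷ 2 = 325225 remainder 1
325225 ÷ 2 = 162612 remainder 1
162612 ÷ 2 = 81306 remainder 0
81306 ÷ 2 = 40653 remainder 0
40653 ÷ 2 = 20326 remainder 1
20326 ÷ 2 = 10163 remainder 0
10163 ÷ 2 = 5081 remainder 1
5081 ÷ 2 = 2540 remainder 1
2540 ÷ 2 = 1270 remainder 0
1270 ÷ 2 = 635 remainder 0
635 ÷ 2 = 317 remainder 1
317 ÷ 2 = 158 remainder 1
158 ÷ 2 = 79 remainder 0
79 ÷ 2 = 39 remainder 1
39 ÷ 2 = 19 remainder 1
19 ÷ 2 = 9 remainder 1
9 ÷ 2 = 4 remainder 1
4 ÷ 2 = 2 remainder 0
2 ÷ 2 = 1 remainder 0
1 ÷ 2 = 0 remainder 1
Reading remainders bottom to top: 10011110110011010011



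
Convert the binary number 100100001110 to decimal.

Sum of powers of 2 for each 1-bit:
2^1 + 2^2 + 2^3 + 2^8 + 2^11
= 2 + 4 + 8 + 256 + 2048
= 2318



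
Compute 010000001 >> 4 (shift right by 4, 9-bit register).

Original: 010000001 (decimal 129)
Shift right by 4 positions
Drop the 4 low bits; fill with zeros on the left
Result: 000001000 (decimal 8)
Equivalent: 129 >> 4 = 129 ÷ 2^4 = 8



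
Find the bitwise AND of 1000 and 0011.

AND: 1 only when both bits are 1
  1000
& 0011
------
  0000
Decimal: 8 & 3 = 0



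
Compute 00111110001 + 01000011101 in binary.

Add column by column from the right: bit + bit + carry-in; write the sum mod 2, carry 1 when the sum is 2 or 3.
carry:  11111100010
        00111110001
+       01000011101
-------------------
       010000001110
(the carry out of the leftmost column, 0, becomes the leading bit)
Decimal check:
  00111110001 = 256 + 128 + 64 + 32 + 16 + 1 = 497
  01000011101 = 512 + 16 + 8 + 4 + 1 = 541
  497 + 541 = 1038, and 010000001110 = 1024 + 8 + 4 + 2 = 1038 ✓



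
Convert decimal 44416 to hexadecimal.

Using repeated division by 16 (digits 10–15 are A–F):
44416 ÷ 16 = 2776 remainder 0
2776 ÷ 16 = 173 remainder 8
173 ÷ 16 = 10 remainder 13 (D)
10 ÷ 16 = 0 remainder 10 (A)
Reading remainders bottom to top: AD80



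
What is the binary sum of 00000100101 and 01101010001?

Add column by column from the right: bit + bit + carry-in; write the sum mod 2, carry 1 when the sum is 2 or 3.
carry:  00000000010
        00000100101
+       01101010001
-------------------
       001101110110
(the carry out of the leftmost column, 0, becomes the leading bit)
Decimal check:
  00000100101 = 32 + 4 + 1 = 37
  01101010001 = 512 + 256 + 64 + 16 + 1 = 849
  37 + 849 = 886, and 001101110110 = 512 + 256 + 64 + 32 + 16 + 4 + 2 = 886 ✓



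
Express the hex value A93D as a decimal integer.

Expand by place value (powers of 16):
Digit values: A = 10, D = 13
A93D = 10 × 16^3 + 9 × 16^2 + 3 × 16^1 + 13 × 16^0
= 10 × 4096 + 9 × 256 + 3 × 16 + 13 × 1
= 40960 + 2304 + 48 + 13
= 43325



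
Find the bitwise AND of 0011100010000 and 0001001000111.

AND: 1 only when both bits are 1
  0011100010000
& 0001001000111
---------------
  0001000000000
Decimal: 1808 & 583 = 512



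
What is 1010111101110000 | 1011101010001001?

OR: 1 when either bit is 1
  1010111101110000
| 1011101010001001
------------------
  1011111111111001
Decimal: 44912 | 47753 = 49145



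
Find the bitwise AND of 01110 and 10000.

AND: 1 only when both bits are 1
  01110
& 10000
-------
  00000
Decimal: 14 & 16 = 0



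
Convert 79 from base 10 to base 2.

Using repeated division by 2:
79 ÷ 2 = 39 remainder 1
39 ÷ 2 = 19 remainder 1
19 ÷ 2 = 9 remainder 1
9 ÷ 2 = 4 remainder 1
4 ÷ 2 = 2 remainder 0
2 ÷ 2 = 1 remainder 0
1 ÷ 2 = 0 remainder 1
Reading remainders bottom to top: 1001111



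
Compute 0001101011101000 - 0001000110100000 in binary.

Method 1 - Direct subtraction (column by column from the right: bit − bit − borrow-in; if negative, add 2 and borrow 1 from the next column):
borrow: 0000001000000000
        0001101011101000
-       0001000110100000
------------------------
        0000100101001000

Method 2 - Add two's complement:
Two's complement of 0001000110100000: invert → 1110111001011111, add 1 → 1110111001100000
  0001101011101000
+ 1110111001100000
------------------
 10000100101001000  (end carry out of the top bit = 1)
Discarding the end carry: 0000100101001000
Decimal check:
  0001101011101000 = 4096 + 2048 + 512 + 128 + 64 + 32 + 8 = 6888
  0001000110100000 = 4096 + 256 + 128 + 32 = 4512
  6888 - 4512 = 2376, and 0000100101001000 = 2048 + 256 + 64 + 8 = 2376 ✓



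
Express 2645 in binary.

Using repeated division by 2:
2645 ÷ 2 = 1322 remainder 1
1322 ÷ 2 = 661 remainder 0
661 ÷ 2 = 330 remainder 1
330 ÷ 2 = 165 remainder 0
165 ÷ 2 = 82 remainder 1
82 ÷ 2 = 41 remainder 0
41 ÷ 2 = 20 remainder 1
20 ÷ 2 = 10 remainder 0
10 ÷ 2 = 5 remainder 0
5 ÷ 2 = 2 remainder 1
2 ÷ 2 = 1 remainder 0
1 ÷ 2 = 0 remainder 1
Reading remainders bottom to top: 101001010101



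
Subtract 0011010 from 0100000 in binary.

Method 1 - Direct subtraction (column by column from the right: bit − bit − borrow-in; if negative, add 2 and borrow 1 from the next column):
borrow: 0111100
        0100000
-       0011010
---------------
        0000110

Method 2 - Add two's complement:
Two's complement of 0011010: invert → 1100101, add 1 → 1100110
  0100000
+ 1100110
---------
 10000110  (end carry out of the top bit = 1)
Discarding the end carry: 0000110
Decimal check:
  0100000 = 32
  0011010 = 16 + 8 + 2 = 26
  32 - 26 = 6, and 0000110 = 4 + 2 = 6 ✓



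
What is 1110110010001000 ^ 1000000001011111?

XOR: 1 when bits differ
  1110110010001000
^ 1000000001011111
------------------
  0110110011010111
Decimal: 60552 ^ 32863 = 27863



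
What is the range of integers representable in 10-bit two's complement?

For 10-bit two's complement:
Minimum: -2^9 = -512
Maximum: 2^9 - 1 = 511



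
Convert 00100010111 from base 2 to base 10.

Sum of powers of 2 for each 1-bit:
2^0 + 2^1 + 2^2 + 2^4 + 2^8
= 1 + 2 + 4 + 16 + 256
= 279



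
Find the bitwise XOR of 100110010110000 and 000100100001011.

XOR: 1 when bits differ
  100110010110000
^ 000100100001011
-----------------
  100010110111011
Decimal: 19632 ^ 2315 = 17851



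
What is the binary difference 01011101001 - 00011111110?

Method 1 - Direct subtraction (column by column from the right: bit − bit − borrow-in; if negative, add 2 and borrow 1 from the next column):
borrow: 01111111100
        01011101001
-       00011111110
-------------------
        00111101011

Method 2 - Add two's complement:
Two's complement of 00011111110: invert → 11100000001, add 1 → 11100000010
  01011101001
+ 11100000010
-------------
 100111101011  (end carry out of the top bit = 1)
Discarding the end carry: 00111101011
Decimal check:
  01011101001 = 512 + 128 + 64 + 32 + 8 + 1 = 745
  00011111110 = 128 + 64 + 32 + 16 + 8 + 4 + 2 = 254
  745 - 254 = 491, and 00111101011 = 256 + 128 + 64 + 32 + 8 + 2 + 1 = 491 ✓



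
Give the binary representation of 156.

Using repeated division by 2:
156 ÷ 2 = 78 remainder 0
78 ÷ 2 = 39 remainder 0
39 ÷ 2 = 19 remainder 1
19 ÷ 2 = 9 remainder 1
9 ÷ 2 = 4 remainder 1
4 ÷ 2 = 2 remainder 0
2 ÷ 2 = 1 remainder 0
1 ÷ 2 = 0 remainder 1
Reading remainders bottom to top: 10011100



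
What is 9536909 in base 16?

Using repeated division by 16 (digits 10–15 are A–F):
9536909 ÷ 16 = 596056 remainder 13 (D)
596056 ÷ 16 = 37253 remainder 8
37253 ÷ 16 = 2328 remainder 5
2328 ÷ 16 = 145 remainder 8
145 ÷ 16 = 9 remainder 1
9 ÷ 16 = 0 remainder 9
Reading remainders bottom to top: 91858D



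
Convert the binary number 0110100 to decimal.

Sum of powers of 2 for each 1-bit:
2^2 + 2^4 + 2^5
= 4 + 16 + 32
= 52



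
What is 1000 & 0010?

AND: 1 only when both bits are 1
  1000
& 0010
------
  0000
Decimal: 8 & 2 = 0



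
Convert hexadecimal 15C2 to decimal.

Expand by place value (powers of 16):
Digit values: C = 12
15C2 = 1 × 16^3 + 5 × 16^2 + 12 × 16^1 + 2 × 16^0
= 1 × 4096 + 5 × 256 + 12 × 16 + 2 × 1
= 4096 + 1280 + 192 + 2
= 5570



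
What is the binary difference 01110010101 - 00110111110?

Method 1 - Direct subtraction (column by column from the right: bit − bit − borrow-in; if negative, add 2 and borrow 1 from the next column):
borrow: 01111111100
        01110010101
-       00110111110
-------------------
        00111010111

Method 2 - Add two's complement:
Two's complement of 00110111110: invert → 11001000001, add 1 → 11001000010
  01110010101
+ 11001000010
-------------
 100111010111  (end carry out of the top bit = 1)
Discarding the end carry: 00111010111
Decimal check:
  01110010101 = 512 + 256 + 128 + 16 + 4 + 1 = 917
  00110111110 = 256 + 128 + 32 + 16 + 8 + 4 + 2 = 446
  917 - 446 = 471, and 00111010111 = 256 + 128 + 64 + 16 + 4 + 2 + 1 = 471 ✓



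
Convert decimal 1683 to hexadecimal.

Using repeated division by 16 (digits 10–15 are A–F):
1683 ÷ 16 = 105 remainder 3
105 ÷ 16 = 6 remainder 9
6 ÷ 16 = 0 remainder 6
Reading remainders bottom to top: 693



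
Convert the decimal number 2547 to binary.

Using repeated division by 2:
2547 ÷ 2 = 1273 remainder 1
1273 ÷ 2 = 636 remainder 1
636 ÷ 2 = 318 remainder 0
318 ÷ 2 = 159 remainder 0
159 ÷ 2 = 79 remainder 1
79 ÷ 2 = 39 remainder 1
39 ÷ 2 = 19 remainder 1
19 ÷ 2 = 9 remainder 1
9 ÷ 2 = 4 remainder 1
4 ÷ 2 = 2 remainder 0
2 ÷ 2 = 1 remainder 0
1 ÷ 2 = 0 remainder 1
Reading remainders bottom to top: 100111110011



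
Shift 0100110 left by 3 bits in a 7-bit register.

Original: 0100110 (decimal 38)
Shift left by 3 positions
Append 3 zeros on the right and drop the 3 high bits that overflow the 7-bit width
Result: 0110000 (decimal 48)
Equivalent: 38 << 3 = 38 × 2^3 = 304, truncated to 7 bits = 48



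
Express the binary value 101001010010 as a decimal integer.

Sum of powers of 2 for each 1-bit:
2^1 + 2^4 + 2^6 + 2^9 + 2^11
= 2 + 16 + 64 + 512 + 2048
= 2642



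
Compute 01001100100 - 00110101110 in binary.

Method 1 - Direct subtraction (column by column from the right: bit − bit − borrow-in; if negative, add 2 and borrow 1 from the next column):
borrow: 01101111100
        01001100100
-       00110101110
-------------------
        00010110110

Method 2 - Add two's complement:
Two's complement of 00110101110: invert → 11001010001, add 1 → 11001010010
  01001100100
+ 11001010010
-------------
 100010110110  (end carry out of the top bit = 1)
Discarding the end carry: 00010110110
Decimal check:
  01001100100 = 512 + 64 + 32 + 4 = 612
  00110101110 = 256 + 128 + 32 + 8 + 4 + 2 = 430
  612 - 430 = 182, and 00010110110 = 128 + 32 + 16 + 4 + 2 = 182 ✓



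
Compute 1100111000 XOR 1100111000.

XOR: 1 when bits differ
  1100111000
^ 1100111000
------------
  0000000000
Decimal: 824 ^ 824 = 0



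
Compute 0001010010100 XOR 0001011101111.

XOR: 1 when bits differ
  0001010010100
^ 0001011101111
---------------
  0000001111011
Decimal: 660 ^ 751 = 123



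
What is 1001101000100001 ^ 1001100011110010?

XOR: 1 when bits differ
  1001101000100001
^ 1001100011110010
------------------
  0000001011010011
Decimal: 39457 ^ 39154 = 723



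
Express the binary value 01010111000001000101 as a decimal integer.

Sum of powers of 2 for each 1-bit:
2^0 + 2^2 + 2^6 + 2^12 + 2^13 + 2^14 + 2^16 + 2^18
= 1 + 4 + 64 + 4096 + 8192 + 16384 + 65536 + 262144
= 356421



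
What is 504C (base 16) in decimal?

Expand by place value (powers of 16):
Digit values: C = 12
504C = 5 × 16^3 + 0 × 16^2 + 4 × 16^1 + 12 × 16^0
= 5 × 4096 + 0 × 256 + 4 × 16 + 12 × 1
= 20480 + 0 + 64 + 12
= 20556



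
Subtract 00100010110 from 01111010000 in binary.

Method 1 - Direct subtraction (column by column from the right: bit − bit − borrow-in; if negative, add 2 and borrow 1 from the next column):
borrow: 00001111100
        01111010000
-       00100010110
-------------------
        01010111010

Method 2 - Add two's complement:
Two's complement of 00100010110: invert → 11011101001, add 1 → 11011101010
  01111010000
+ 11011101010
-------------
 101010111010  (end carry out of the top bit = 1)
Discarding the end carry: 01010111010
Decimal check:
  01111010000 = 512 + 256 + 128 + 64 + 16 = 976
  00100010110 = 256 + 16 + 4 + 2 = 278
  976 - 278 = 698, and 01010111010 = 512 + 128 + 32 + 16 + 8 + 2 = 698 ✓



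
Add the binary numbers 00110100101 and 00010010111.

Add column by column from the right: bit + bit + carry-in; write the sum mod 2, carry 1 when the sum is 2 or 3.
carry:  01100001110
        00110100101
+       00010010111
-------------------
       001000111100
(the carry out of the leftmost column, 0, becomes the leading bit)
Decimal check:
  00110100101 = 256 + 128 + 32 + 4 + 1 = 421
  00010010111 = 128 + 16 + 4 + 2 + 1 = 151
  421 + 151 = 572, and 001000111100 = 512 + 32 + 16 + 8 + 4 = 572 ✓



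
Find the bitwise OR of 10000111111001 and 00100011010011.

OR: 1 when either bit is 1
  10000111111001
| 00100011010011
----------------
  10100111111011
Decimal: 8697 | 2259 = 10747



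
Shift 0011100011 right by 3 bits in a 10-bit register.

Original: 0011100011 (decimal 227)
Shift right by 3 positions
Drop the 3 low bits; fill with zeros on the left
Result: 0000011100 (decimal 28)
Equivalent: 227 >> 3 = 227 ÷ 2^3 = 28



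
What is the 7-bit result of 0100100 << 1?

Original: 0100100 (decimal 36)
Shift left by 1 position
Append 1 zero on the right
Result: 1001000 (decimal 72)
Equivalent: 36 << 1 = 36 × 2^1 = 72



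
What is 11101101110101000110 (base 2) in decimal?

Sum of powers of 2 for each 1-bit:
2^1 + 2^2 + 2^6 + 2^8 + 2^10 + 2^11 + 2^12 + 2^14 + 2^15 + 2^17 + 2^18 + 2^19
= 2 + 4 + 64 + 256 + 1024 + 2048 + 4096 + 16384 + 32768 + 131072 + 262144 + 524288
= 974150



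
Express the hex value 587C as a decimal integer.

Expand by place value (powers of 16):
Digit values: C = 12
587C = 5 × 16^3 + 8 × 16^2 + 7 × 16^1 + 12 × 16^0
= 5 × 4096 + 8 × 256 + 7 × 16 + 12 × 1
= 20480 + 2048 + 112 + 12
= 22652



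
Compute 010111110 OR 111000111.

OR: 1 when either bit is 1
  010111110
| 111000111
-----------
  111111111
Decimal: 190 | 455 = 511



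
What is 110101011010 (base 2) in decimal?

Sum of powers of 2 for each 1-bit:
2^1 + 2^3 + 2^4 + 2^6 + 2^8 + 2^10 + 2^11
= 2 + 8 + 16 + 64 + 256 + 1024 + 2048
= 3418



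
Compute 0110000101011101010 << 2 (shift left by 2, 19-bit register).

Original: 0110000101011101010 (decimal 199402)
Shift left by 2 positions
Append 2 zeros on the right and drop the 2 high bits that overflow the 19-bit width
Result: 1000010101110101000 (decimal 273320)
Equivalent: 199402 << 2 = 199402 × 2^2 = 797608, truncated to 19 bits = 273320



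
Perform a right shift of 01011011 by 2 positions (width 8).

Original: 01011011 (decimal 91)
Shift right by 2 positions
Drop the 2 low bits; fill with zeros on the left
Result: 00010110 (decimal 22)
Equivalent: 91 >> 2 = 91 ÷ 2^2 = 22



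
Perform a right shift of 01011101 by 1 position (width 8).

Original: 01011101 (decimal 93)
Shift right by 1 position
Drop the 1 low bit; fill with zero on the left
Result: 00101110 (decimal 46)
Equivalent: 93 >> 1 = 93 ÷ 2^1 = 46



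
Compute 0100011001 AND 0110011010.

AND: 1 only when both bits are 1
  0100011001
& 0110011010
------------
  0100011000
Decimal: 281 & 410 = 280



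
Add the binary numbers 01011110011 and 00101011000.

Add column by column from the right: bit + bit + carry-in; write the sum mod 2, carry 1 when the sum is 2 or 3.
carry:  11111100000
        01011110011
+       00101011000
-------------------
       010001001011
(the carry out of the leftmost column, 0, becomes the leading bit)
Decimal check:
  01011110011 = 512 + 128 + 64 + 32 + 16 + 2 + 1 = 755
  00101011000 = 256 + 64 + 16 + 8 = 344
  755 + 344 = 1099, and 010001001011 = 1024 + 64 + 8 + 2 + 1 = 1099 ✓



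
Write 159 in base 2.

Using repeated division by 2:
159 ÷ 2 = 79 remainder 1
79 ÷ 2 = 39 remainder 1
39 ÷ 2 = 19 remainder 1
19 ÷ 2 = 9 remainder 1
9 ÷ 2 = 4 remainder 1
4 ÷ 2 = 2 remainder 0
2 ÷ 2 = 1 remainder 0
1 ÷ 2 = 0 remainder 1
Reading remainders bottom to top: 10011111



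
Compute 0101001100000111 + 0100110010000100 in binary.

Add column by column from the right: bit + bit + carry-in; write the sum mod 2, carry 1 when the sum is 2 or 3.
carry:  1000000000001000
        0101001100000111
+       0100110010000100
------------------------
       01001111110001011
(the carry out of the leftmost column, 0, becomes the leading bit)
Decimal check:
  0101001100000111 = 16384 + 4096 + 512 + 256 + 4 + 2 + 1 = 21255
  0100110010000100 = 16384 + 2048 + 1024 + 128 + 4 = 19588
  21255 + 19588 = 40843, and 01001111110001011 = 32768 + 4096 + 2048 + 1024 + 512 + 256 + 128 + 8 + 2 + 1 = 40843 ✓



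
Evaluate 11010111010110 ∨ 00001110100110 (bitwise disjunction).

OR: 1 when either bit is 1
  11010111010110
| 00001110100110
----------------
  11011111110110
Decimal: 13782 | 934 = 14326



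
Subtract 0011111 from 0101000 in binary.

Method 1 - Direct subtraction (column by column from the right: bit − bit − borrow-in; if negative, add 2 and borrow 1 from the next column):
borrow: 0111110
        0101000
-       0011111
---------------
        0001001

Method 2 - Add two's complement:
Two's complement of 0011111: invert → 1100000, add 1 → 1100001
  0101000
+ 1100001
---------
 10001001  (end carry out of the top bit = 1)
Discarding the end carry: 0001001
Decimal check:
  0101000 = 32 + 8 = 40
  0011111 = 16 + 8 + 4 + 2 + 1 = 31
  40 - 31 = 9, and 0001001 = 8 + 1 = 9 ✓



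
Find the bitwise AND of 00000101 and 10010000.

AND: 1 only when both bits are 1
  00000101
& 10010000
----------
  00000000
Decimal: 5 & 144 = 0



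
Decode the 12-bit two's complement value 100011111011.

Binary: 100011111011
Sign bit: 1 (negative)
Invert: 011100000100
Add 1:  011100000101
Magnitude: 011100000101 = 1024 + 512 + 256 + 4 + 1 = 1797
Value: -1797



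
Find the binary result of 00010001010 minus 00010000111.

Method 1 - Direct subtraction (column by column from the right: bit − bit − borrow-in; if negative, add 2 and borrow 1 from the next column):
borrow: 00000001110
        00010001010
-       00010000111
-------------------
        00000000011

Method 2 - Add two's complement:
Two's complement of 00010000111: invert → 11101111000, add 1 → 11101111001
  00010001010
+ 11101111001
-------------
 100000000011  (end carry out of the top bit = 1)
Discarding the end carry: 00000000011
Decimal check:
  00010001010 = 128 + 8 + 2 = 138
  00010000111 = 128 + 4 + 2 + 1 = 135
  138 - 135 = 3, and 00000000011 = 2 + 1 = 3 ✓



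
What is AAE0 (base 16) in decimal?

Expand by place value (powers of 16):
Digit values: A = 10, E = 14
AAE0 = 10 × 16^3 + 10 × 16^2 + 14 × 16^1 + 0 × 16^0
= 10 × 4096 + 10 × 256 + 14 × 16 + 0 × 1
= 40960 + 2560 + 224 + 0
= 43744



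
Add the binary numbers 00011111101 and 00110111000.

Add column by column from the right: bit + bit + carry-in; write the sum mod 2, carry 1 when the sum is 2 or 3.
carry:  01111110000
        00011111101
+       00110111000
-------------------
       001010110101
(the carry out of the leftmost column, 0, becomes the leading bit)
Decimal check:
  00011111101 = 128 + 64 + 32 + 16 + 8 + 4 + 1 = 253
  00110111000 = 256 + 128 + 32 + 16 + 8 = 440
  253 + 440 = 693, and 001010110101 = 512 + 128 + 32 + 16 + 4 + 1 = 693 ✓



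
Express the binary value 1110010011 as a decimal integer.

Sum of powers of 2 for each 1-bit:
2^0 + 2^1 + 2^4 + 2^7 + 2^8 + 2^9
= 1 + 2 + 16 + 128 + 256 + 512
= 915



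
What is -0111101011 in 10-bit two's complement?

Original: 0111101011
Step 1 - Invert all bits: 1000010100
Step 2 - Add 1: 1000010101
Verification: 0111101011 + 1000010101 = 10000000000; discarding the end carry (carry out of the top bit) leaves the 10-bit value 0000000000, as required for x + (-x)



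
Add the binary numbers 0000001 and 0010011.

Add column by column from the right: bit + bit + carry-in; write the sum mod 2, carry 1 when the sum is 2 or 3.
carry:  0000110
        0000001
+       0010011
---------------
       00010100
(the carry out of the leftmost column, 0, becomes the leading bit)
Decimal check:
  0000001 = 1
  0010011 = 16 + 2 + 1 = 19
  1 + 19 = 20, and 00010100 = 16 + 4 = 20 ✓



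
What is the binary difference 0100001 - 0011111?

Method 1 - Direct subtraction (column by column from the right: bit − bit − borrow-in; if negative, add 2 and borrow 1 from the next column):
borrow: 0111100
        0100001
-       0011111
---------------
        0000010

Method 2 - Add two's complement:
Two's complement of 0011111: invert → 1100000, add 1 → 1100001
  0100001
+ 1100001
---------
 10000010  (end carry out of the top bit = 1)
Discarding the end carry: 0000010
Decimal check:
  0100001 = 32 + 1 = 33
  0011111 = 16 + 8 + 4 + 2 + 1 = 31
  33 - 31 = 2, and 0000010 = 2 ✓



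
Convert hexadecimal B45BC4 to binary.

Convert each hex digit to 4 bits:
  B = 1011
  4 = 0100
  5 = 0101
  B = 1011
  C = 1100
  4 = 0100
Concatenate: 101101000101101111000100



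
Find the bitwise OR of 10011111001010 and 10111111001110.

OR: 1 when either bit is 1
  10011111001010
| 10111111001110
----------------
  10111111001110
Decimal: 10186 | 12238 = 12238



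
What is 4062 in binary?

Using repeated division by 2:
4062 ÷ 2 = 2031 remainder 0
2031 ÷ 2 = 1015 remainder 1
1015 ÷ 2 = 507 remainder 1
507 ÷ 2 = 253 remainder 1
253 ÷ 2 = 126 remainder 1
126 ÷ 2 = 63 remainder 0
63 ÷ 2 = 31 remainder 1
31 ÷ 2 = 15 remainder 1
15 ÷ 2 = 7 remainder 1
7 ÷ 2 = 3 remainder 1
3 ÷ 2 = 1 remainder 1
1 ÷ 2 = 0 remainder 1
Reading remainders bottom to top: 111111011110



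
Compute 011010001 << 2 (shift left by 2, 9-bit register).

Original: 011010001 (decimal 209)
Shift left by 2 positions
Append 2 zeros on the right and drop the 2 high bits that overflow the 9-bit width
Result: 101000100 (decimal 324)
Equivalent: 209 << 2 = 209 × 2^2 = 836, truncated to 9 bits = 324



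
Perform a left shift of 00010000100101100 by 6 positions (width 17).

Original: 00010000100101100 (decimal 8492)
Shift left by 6 positions
Append 6 zeros on the right and drop the 6 high bits that overflow the 17-bit width
Result: 00100101100000000 (decimal 19200)
Equivalent: 8492 << 6 = 8492 × 2^6 = 543488, truncated to 17 bits = 19200



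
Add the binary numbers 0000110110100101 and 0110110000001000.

Add column by column from the right: bit + bit + carry-in; write the sum mod 2, carry 1 when the sum is 2 or 3.
carry:  0001100000000000
        0000110110100101
+       0110110000001000
------------------------
       00111100110101101
(the carry out of the leftmost column, 0, becomes the leading bit)
Decimal check:
  0000110110100101 = 2048 + 1024 + 256 + 128 + 32 + 4 + 1 = 3493
  0110110000001000 = 16384 + 8192 + 2048 + 1024 + 8 = 27656
  3493 + 27656 = 31149, and 00111100110101101 = 16384 + 8192 + 4096 + 2048 + 256 + 128 + 32 + 8 + 4 + 1 = 31149 ✓



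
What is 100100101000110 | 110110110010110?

OR: 1 when either bit is 1
  100100101000110
| 110110110010110
-----------------
  110110111010110
Decimal: 18758 | 28054 = 28118



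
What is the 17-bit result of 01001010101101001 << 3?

Original: 01001010101101001 (decimal 38249)
Shift left by 3 positions
Append 3 zeros on the right and drop the 3 high bits that overflow the 17-bit width
Result: 01010101101001000 (decimal 43848)
Equivalent: 38249 << 3 = 38249 × 2^3 = 305992, truncated to 17 bits = 43848



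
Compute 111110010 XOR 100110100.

XOR: 1 when bits differ
  111110010
^ 100110100
-----------
  011000110
Decimal: 498 ^ 308 = 198



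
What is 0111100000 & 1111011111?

AND: 1 only when both bits are 1
  0111100000
& 1111011111
------------
  0111000000
Decimal: 480 & 991 = 448



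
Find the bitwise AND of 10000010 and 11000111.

AND: 1 only when both bits are 1
  10000010
& 11000111
----------
  10000010
Decimal: 130 & 199 = 130



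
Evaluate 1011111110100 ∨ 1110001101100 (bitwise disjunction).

OR: 1 when either bit is 1
  1011111110100
| 1110001101100
---------------
  1111111111100
Decimal: 6132 | 7276 = 8188



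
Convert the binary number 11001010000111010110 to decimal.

Sum of powers of 2 for each 1-bit:
2^1 + 2^2 + 2^4 + 2^6 + 2^7 + 2^8 + 2^13 + 2^15 + 2^18 + 2^19
= 2 + 4 + 16 + 64 + 128 + 256 + 8192 + 32768 + 262144 + 524288
= 827862



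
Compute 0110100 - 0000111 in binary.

Method 1 - Direct subtraction (column by column from the right: bit − bit − borrow-in; if negative, add 2 and borrow 1 from the next column):
borrow: 0011110
        0110100
-       0000111
---------------
        0101101

Method 2 - Add two's complement:
Two's complement of 0000111: invert → 1111000, add 1 → 1111001
  0110100
+ 1111001
---------
 10101101  (end carry out of the top bit = 1)
Discarding the end carry: 0101101
Decimal check:
  0110100 = 32 + 16 + 4 = 52
  0000111 = 4 + 2 + 1 = 7
  52 - 7 = 45, and 0101101 = 32 + 8 + 4 + 1 = 45 ✓



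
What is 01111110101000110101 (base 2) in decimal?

Sum of powers of 2 for each 1-bit:
2^0 + 2^2 + 2^4 + 2^5 + 2^9 + 2^11 + 2^13 + 2^14 + 2^15 + 2^16 + 2^17 + 2^18
= 1 + 4 + 16 + 32 + 512 + 2048 + 8192 + 16384 + 32768 + 65536 + 131072 + 262144
= 518709



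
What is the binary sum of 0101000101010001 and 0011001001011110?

Add column by column from the right: bit + bit + carry-in; write the sum mod 2, carry 1 when the sum is 2 or 3.
carry:  1110000010100000
        0101000101010001
+       0011001001011110
------------------------
       01000001110101111
(the carry out of the leftmost column, 0, becomes the leading bit)
Decimal check:
  0101000101010001 = 16384 + 4096 + 256 + 64 + 16 + 1 = 20817
  0011001001011110 = 8192 + 4096 + 512 + 64 + 16 + 8 + 4 + 2 = 12894
  20817 + 12894 = 33711, and 01000001110101111 = 32768 + 512 + 256 + 128 + 32 + 8 + 4 + 2 + 1 = 33711 ✓



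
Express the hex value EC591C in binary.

Convert each hex digit to 4 bits:
  E = 1110
  C = 1100
  5 = 0101
  9 = 1001
  1 = 0001
  C = 1100
Concatenate: 111011000101100100011100



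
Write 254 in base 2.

Using repeated division by 2:
254 ÷ 2 = 127 remainder 0
127 ÷ 2 = 63 remainder 1
63 ÷ 2 = 31 remainder 1
31 ÷ 2 = 15 remainder 1
15 ÷ 2 = 7 remainder 1
7 ÷ 2 = 3 remainder 1
3 ÷ 2 = 1 remainder 1
1 ÷ 2 = 0 remainder 1
Reading remainders bottom to top: 11111110



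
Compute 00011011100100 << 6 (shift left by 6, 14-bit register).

Original: 00011011100100 (decimal 1764)
Shift left by 6 positions
Append 6 zeros on the right and drop the 6 high bits that overflow the 14-bit width
Result: 11100100000000 (decimal 14592)
Equivalent: 1764 << 6 = 1764 × 2^6 = 112896, truncated to 14 bits = 14592



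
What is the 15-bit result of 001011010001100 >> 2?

Original: 001011010001100 (decimal 5772)
Shift right by 2 positions
Drop the 2 low bits; fill with zeros on the left
Result: 000010110100011 (decimal 1443)
Equivalent: 5772 >> 2 = 5772 ÷ 2^2 = 1443



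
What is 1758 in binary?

Using repeated division by 2:
1758 ÷ 2 = 879 remainder 0
879 ÷ 2 = 439 remainder 1
439 ÷ 2 = 219 remainder 1
219 ÷ 2 = 109 remainder 1
109 ÷ 2 = 54 remainder 1
54 ÷ 2 = 27 remainder 0
27 ÷ 2 = 13 remainder 1
13 ÷ 2 = 6 remainder 1
6 ÷ 2 = 3 remainder 0
3 ÷ 2 = 1 remainder 1
1 ÷ 2 = 0 remainder 1
Reading remainders bottom to top: 11011011110



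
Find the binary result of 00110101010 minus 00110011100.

Method 1 - Direct subtraction (column by column from the right: bit − bit − borrow-in; if negative, add 2 and borrow 1 from the next column):
borrow: 00000111000
        00110101010
-       00110011100
-------------------
        00000001110

Method 2 - Add two's complement:
Two's complement of 00110011100: invert → 11001100011, add 1 → 11001100100
  00110101010
+ 11001100100
-------------
 100000001110  (end carry out of the top bit = 1)
Discarding the end carry: 00000001110
Decimal check:
  00110101010 = 256 + 128 + 32 + 8 + 2 = 426
  00110011100 = 256 + 128 + 16 + 8 + 4 = 412
  426 - 412 = 14, and 00000001110 = 8 + 4 + 2 = 14 ✓



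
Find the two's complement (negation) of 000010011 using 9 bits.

Original: 000010011
Step 1 - Invert all bits: 111101100
Step 2 - Add 1: 111101101
Verification: 000010011 + 111101101 = 1000000000; discarding the end carry (carry out of the top bit) leaves the 9-bit value 000000000, as required for x + (-x)



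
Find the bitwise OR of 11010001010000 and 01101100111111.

OR: 1 when either bit is 1
  11010001010000
| 01101100111111
----------------
  11111101111111
Decimal: 13392 | 6975 = 16255



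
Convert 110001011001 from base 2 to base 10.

Sum of powers of 2 for each 1-bit:
2^0 + 2^3 + 2^4 + 2^6 + 2^10 + 2^11
= 1 + 8 + 16 + 64 + 1024 + 2048
= 3161



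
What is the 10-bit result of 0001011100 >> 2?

Original: 0001011100 (decimal 92)
Shift right by 2 positions
Drop the 2 low bits; fill with zeros on the left
Result: 0000010111 (decimal 23)
Equivalent: 92 >> 2 = 92 ÷ 2^2 = 23



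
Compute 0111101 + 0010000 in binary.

Add column by column from the right: bit + bit + carry-in; write the sum mod 2, carry 1 when the sum is 2 or 3.
carry:  1100000
        0111101
+       0010000
---------------
       01001101
(the carry out of the leftmost column, 0, becomes the leading bit)
Decimal check:
  0111101 = 32 + 16 + 8 + 4 + 1 = 61
  0010000 = 16
  61 + 16 = 77, and 01001101 = 64 + 8 + 4 + 1 = 77 ✓



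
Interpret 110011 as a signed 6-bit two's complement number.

Binary: 110011
Sign bit: 1 (negative)
Invert: 001100
Add 1:  001101
Magnitude: 001101 = 8 + 4 + 1 = 13
Value: -13



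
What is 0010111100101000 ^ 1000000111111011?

XOR: 1 when bits differ
  0010111100101000
^ 1000000111111011
------------------
  1010111011010011
Decimal: 12072 ^ 33275 = 44755



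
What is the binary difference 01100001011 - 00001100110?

Method 1 - Direct subtraction (column by column from the right: bit − bit − borrow-in; if negative, add 2 and borrow 1 from the next column):
borrow: 00111001000
        01100001011
-       00001100110
-------------------
        01010100101

Method 2 - Add two's complement:
Two's complement of 00001100110: invert → 11110011001, add 1 → 11110011010
  01100001011
+ 11110011010
-------------
 101010100101  (end carry out of the top bit = 1)
Discarding the end carry: 01010100101
Decimal check:
  01100001011 = 512 + 256 + 8 + 2 + 1 = 779
  00001100110 = 64 + 32 + 4 + 2 = 102
  779 - 102 = 677, and 01010100101 = 512 + 128 + 32 + 4 + 1 = 677 ✓

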